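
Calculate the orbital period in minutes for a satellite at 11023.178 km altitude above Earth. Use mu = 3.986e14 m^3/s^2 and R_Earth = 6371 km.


r = 17394.1780 km = 1.7394178e+07 m
T = 2*pi*sqrt(r^3/mu) = 2*pi*sqrt(5.2627378e+21 / 3.986e14)
T = 22830.5874 s = 380.5098 min

380.5098 minutes


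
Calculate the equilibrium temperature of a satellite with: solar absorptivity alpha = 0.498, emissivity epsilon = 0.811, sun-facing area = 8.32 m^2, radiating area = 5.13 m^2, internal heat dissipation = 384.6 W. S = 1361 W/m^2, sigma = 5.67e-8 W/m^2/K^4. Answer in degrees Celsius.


Numerator = alpha*S*A_sun + Q_int = 0.498*1361*8.32 + 384.6 = 6023.7130 W
Denominator = eps*sigma*A_rad = 0.811*5.67e-8*5.13 = 2.3589638e-07 W/K^4
T^4 = 2.5535419e+10 K^4
T = 399.7475 K = 126.5975 C

126.5975 degrees Celsius


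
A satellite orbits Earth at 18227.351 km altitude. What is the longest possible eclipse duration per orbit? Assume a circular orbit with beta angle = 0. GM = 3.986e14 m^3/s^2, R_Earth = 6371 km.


r = 24598.3510 km
T = 639.9101 min
Eclipse fraction = arcsin(R_E/r)/pi = arcsin(6371.0000/24598.3510)/pi
= arcsin(0.2590011)/pi = 0.08339333
Eclipse duration = 0.08339333 * 639.9101 = 53.3642 min

53.3642 minutes


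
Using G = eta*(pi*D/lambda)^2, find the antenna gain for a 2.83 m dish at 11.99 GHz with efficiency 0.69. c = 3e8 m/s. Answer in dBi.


lambda = c/f = 3e8 / 1.199e+10 = 0.02502085 m
G = eta*(pi*D/lambda)^2 = 0.69*(pi*2.83/0.02502085)^2
G = 87119.9393 (linear)
G = 10*log10(87119.9393) = 49.4012 dBi

49.4012 dBi


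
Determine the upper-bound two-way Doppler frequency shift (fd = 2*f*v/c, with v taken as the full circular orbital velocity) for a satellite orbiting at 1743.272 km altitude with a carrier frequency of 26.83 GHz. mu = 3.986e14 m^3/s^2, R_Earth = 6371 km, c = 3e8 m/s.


r = 8.114272e+06 m
v = sqrt(mu/r) = 7008.8032 m/s (worst-case radial velocity)
f = 26.83 GHz = 2.683e+10 Hz
fd = 2*f*v/c = 2*2.683e+10*7008.8032/3.0e+08
fd = 1.2536413e+06 Hz

1.2536e+06 Hz


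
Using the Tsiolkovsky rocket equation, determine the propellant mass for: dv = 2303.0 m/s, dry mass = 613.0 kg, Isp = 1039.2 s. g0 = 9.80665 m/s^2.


ve = Isp * g0 = 1039.2 * 9.80665 = 10191.070680 m/s
mass ratio = exp(dv/ve) = exp(2303.0/10191.070680) = 1.25355328
m_prop = m_dry * (mr - 1) = 613.0 * (1.25355328 - 1)
m_prop = 155.4282 kg

155.4282 kg


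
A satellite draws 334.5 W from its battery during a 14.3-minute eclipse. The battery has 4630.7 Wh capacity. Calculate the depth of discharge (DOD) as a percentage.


E_used = P * t / 60 = 334.5 * 14.3 / 60 = 79.7225 Wh
DOD = E_used / E_total * 100 = 79.7225 / 4630.7 * 100
DOD = 1.7216 %

1.7216 %


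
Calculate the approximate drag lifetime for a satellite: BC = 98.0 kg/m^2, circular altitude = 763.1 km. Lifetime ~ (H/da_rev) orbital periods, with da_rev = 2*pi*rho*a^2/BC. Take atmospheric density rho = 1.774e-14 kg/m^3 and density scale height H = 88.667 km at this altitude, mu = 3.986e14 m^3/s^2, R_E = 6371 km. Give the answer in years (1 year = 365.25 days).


a = R_E + alt = 7134.1000 km = 7.1341e+06 m
da_rev = 2*pi*rho*a^2/BC = 2*pi*1.774e-14*(7.1341e+06)^2/98.0 = 0.0578876332 m per revolution
N = H/da_rev = 88667.0000 m / 0.0578876332 m = 1.5317088e+06 revolutions
P = 2*pi*sqrt(a^3/mu) = 5996.8061 s
lifetime = N*P = 1.5317088e+06 * 5996.8061 = 9.185361e+09 s = 106312.0491 days
years = 106312.0491 / 365.25 = 291.0665 years

291.0665 years


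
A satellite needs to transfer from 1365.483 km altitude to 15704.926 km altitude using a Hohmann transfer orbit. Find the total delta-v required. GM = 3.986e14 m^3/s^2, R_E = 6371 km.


r1 = 7736.4830 km = 7.736483e+06 m
r2 = 22075.9260 km = 2.2075926e+07 m
dv1 = sqrt(mu/r1)*(sqrt(2*r2/(r1+r2)) - 1) = 1557.3077 m/s
dv2 = sqrt(mu/r2)*(1 - sqrt(2*r1/(r1+r2))) = 1187.9793 m/s
total dv = |dv1| + |dv2| = 1557.3077 + 1187.9793 = 2745.2869 m/s = 2.7453 km/s

2.7453 km/s


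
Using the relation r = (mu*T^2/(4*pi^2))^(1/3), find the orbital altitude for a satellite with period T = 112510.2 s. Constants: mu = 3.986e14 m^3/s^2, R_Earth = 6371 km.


T = 112510.2 s
r = (mu*T^2/(4*pi^2))^(1/3) = (3.986e14 * 112510.2^2 / (4*pi^2))^(1/3)
r = 5.0371759e+07 m = 50371.7590 km
alt = r - R_E = 50371.7590 - 6371 = 44000.7590 km

44000.7590 km


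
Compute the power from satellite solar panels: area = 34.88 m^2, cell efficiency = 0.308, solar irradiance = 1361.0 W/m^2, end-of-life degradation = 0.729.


P = area * eta * S * degradation
P = 34.88 * 0.308 * 1361.0 * 0.729
P = 10658.9113 W

10658.9113 W


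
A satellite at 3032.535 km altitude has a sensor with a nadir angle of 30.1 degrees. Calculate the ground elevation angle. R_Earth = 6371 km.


r = R_E + alt = 9403.5350 km
Law of sines in the satellite / Earth-center / ground-point triangle:
  sin(nadir)/R_E = sin(90 + el)/r  =>  cos(el) = (r/R_E)*sin(nadir)
cos(el) = (9403.5350 / 6371.0000) * sin(30.1 deg) = 0.740225
el = arccos(0.740225) = 42.2494 deg
(Earth-central angle = 90 - nadir - el = 17.6506 deg)

42.2494 degrees


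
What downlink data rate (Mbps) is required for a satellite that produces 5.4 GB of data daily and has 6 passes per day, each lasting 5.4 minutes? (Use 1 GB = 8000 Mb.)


total contact time = 6 * 5.4 * 60 = 1944.0000 s
data = 5.4 GB = 43200.0000 Mb
rate = 43200.0000 / 1944.0000 = 22.2222 Mbps

22.2222 Mbps


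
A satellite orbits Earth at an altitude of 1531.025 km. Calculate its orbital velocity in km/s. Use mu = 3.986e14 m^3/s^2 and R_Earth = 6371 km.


r = R_E + alt = 6371.0 + 1531.025 = 7902.0250 km = 7.902025e+06 m
v = sqrt(mu/r) = sqrt(3.986e14 / 7.902025e+06) = 7102.3071 m/s = 7.1023 km/s

7.1023 km/s


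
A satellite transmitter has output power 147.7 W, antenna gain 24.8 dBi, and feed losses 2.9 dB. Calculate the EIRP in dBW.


Pt = 147.7 W = 21.6938 dBW
EIRP = Pt_dBW + Gt - losses = 21.6938 + 24.8 - 2.9 = 43.5938 dBW

43.5938 dBW


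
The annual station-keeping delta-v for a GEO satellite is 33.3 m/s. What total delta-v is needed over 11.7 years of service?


dV = rate * years = 33.3 * 11.7
dV = 389.6100 m/s

389.6100 m/s


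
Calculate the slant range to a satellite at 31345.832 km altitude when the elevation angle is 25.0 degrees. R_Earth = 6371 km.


h = 31345.832 km, el = 25.0 deg
d = -R_E*sin(el) + sqrt((R_E*sin(el))^2 + 2*R_E*h + h^2)
d = -6371.0000*sin(0.4363323) + sqrt((6371.0000*0.4226183)^2 + 2*6371.0000*31345.832 + 31345.832^2)
d = 34579.7318 km

34579.7318 km


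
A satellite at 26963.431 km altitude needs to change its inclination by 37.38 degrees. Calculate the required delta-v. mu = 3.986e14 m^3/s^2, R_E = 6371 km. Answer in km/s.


r = 33334.4310 km = 3.3334431e+07 m
V = sqrt(mu/r) = 3457.9772 m/s
di = 37.38 deg = 0.6524041 rad
dV = 2*V*sin(di/2) = 2*3457.9772*sin(0.326202)
dV = 2216.2014 m/s = 2.2162 km/s

2.2162 km/s


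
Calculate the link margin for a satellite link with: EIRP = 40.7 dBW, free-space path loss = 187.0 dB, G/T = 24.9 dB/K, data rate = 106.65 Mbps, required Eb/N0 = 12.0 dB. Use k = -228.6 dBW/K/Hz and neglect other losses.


C/N0 = EIRP - FSPL + G/T - k = 40.7 - 187.0 + 24.9 - (-228.6)
C/N0 = 107.2000 dB-Hz
R_b = 106.65 Mbps = 1.0665e+08 bps -> 10*log10(R_b) = 80.2796 dB-Hz
Eb/N0 = C/N0 - 10*log10(R_b) = 107.2000 - 80.2796 = 26.9204 dB
Margin = Eb/N0 - Eb/N0_req = 26.9204 - 12.0 = 14.9204 dB (link closes)

14.9204 dB


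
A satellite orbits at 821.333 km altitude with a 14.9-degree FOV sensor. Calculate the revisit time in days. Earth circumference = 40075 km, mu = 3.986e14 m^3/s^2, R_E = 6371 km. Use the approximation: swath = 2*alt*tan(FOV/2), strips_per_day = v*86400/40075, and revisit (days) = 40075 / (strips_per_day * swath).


swath = 2*821.333*tan(0.130027) = 214.8029 km
v = sqrt(mu/r) = 7444.4695 m/s = 7.4445 km/s
strips/day = v*86400/40075 = 7.4445*86400/40075 = 16.0500
coverage/day = strips * swath = 16.0500 * 214.8029 = 3447.5781 km
revisit = 40075 / 3447.5781 = 11.6241 days

11.6241 days


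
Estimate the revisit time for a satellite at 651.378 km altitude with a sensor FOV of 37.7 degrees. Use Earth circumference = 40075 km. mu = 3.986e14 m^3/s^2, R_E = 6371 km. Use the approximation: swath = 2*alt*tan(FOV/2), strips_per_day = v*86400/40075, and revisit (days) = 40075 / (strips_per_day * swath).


swath = 2*651.378*tan(0.3289946) = 444.7633 km
v = sqrt(mu/r) = 7534.0161 m/s = 7.5340 km/s
strips/day = v*86400/40075 = 7.5340*86400/40075 = 16.2430
coverage/day = strips * swath = 16.2430 * 444.7633 = 7224.2991 km
revisit = 40075 / 7224.2991 = 5.5473 days

5.5473 days


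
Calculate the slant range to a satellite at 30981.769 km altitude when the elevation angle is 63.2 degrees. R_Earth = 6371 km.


h = 30981.769 km, el = 63.2 deg
d = -R_E*sin(el) + sqrt((R_E*sin(el))^2 + 2*R_E*h + h^2)
d = -6371.0000*sin(1.1030) + sqrt((6371.0000*0.8925858)^2 + 2*6371.0000*30981.769 + 30981.769^2)
d = 31555.4874 km

31555.4874 km


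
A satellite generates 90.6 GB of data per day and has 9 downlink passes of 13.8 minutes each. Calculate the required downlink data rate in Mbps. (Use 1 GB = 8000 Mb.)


total contact time = 9 * 13.8 * 60 = 7452.0000 s
data = 90.6 GB = 724800.0000 Mb
rate = 724800.0000 / 7452.0000 = 97.2625 Mbps

97.2625 Mbps


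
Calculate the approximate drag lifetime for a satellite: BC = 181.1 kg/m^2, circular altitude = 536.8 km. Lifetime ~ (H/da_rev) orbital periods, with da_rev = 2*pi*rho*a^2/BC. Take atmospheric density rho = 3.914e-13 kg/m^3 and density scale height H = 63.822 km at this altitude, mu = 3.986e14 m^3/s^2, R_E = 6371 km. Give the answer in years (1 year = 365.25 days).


a = R_E + alt = 6907.8000 km = 6.9078e+06 m
da_rev = 2*pi*rho*a^2/BC = 2*pi*3.914e-13*(6.9078e+06)^2/181.1 = 0.647980221 m per revolution
N = H/da_rev = 63822.0000 m / 0.647980221 m = 98493.7471 revolutions
P = 2*pi*sqrt(a^3/mu) = 5713.7450 s
lifetime = N*P = 98493.7471 * 5713.7450 = 5.6276815e+08 s = 6513.5203 days
years = 6513.5203 / 365.25 = 17.8330 years

17.8330 years


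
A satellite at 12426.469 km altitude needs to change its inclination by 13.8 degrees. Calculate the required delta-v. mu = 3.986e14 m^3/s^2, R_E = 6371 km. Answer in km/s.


r = 18797.4690 km = 1.8797469e+07 m
V = sqrt(mu/r) = 4604.8868 m/s
di = 13.8 deg = 0.2408554 rad
dV = 2*V*sin(di/2) = 2*4604.8868*sin(0.1204277)
dV = 1106.4331 m/s = 1.1064 km/s

1.1064 km/s


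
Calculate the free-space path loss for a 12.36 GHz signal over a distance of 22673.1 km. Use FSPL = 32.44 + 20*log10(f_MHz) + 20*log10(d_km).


f = 12.36 GHz = 12360.0000 MHz
d = 22673.1 km
FSPL = 32.44 + 20*log10(12360.0000) + 20*log10(22673.1)
FSPL = 32.44 + 81.8404 + 87.1102
FSPL = 201.3906 dB

201.3906 dB


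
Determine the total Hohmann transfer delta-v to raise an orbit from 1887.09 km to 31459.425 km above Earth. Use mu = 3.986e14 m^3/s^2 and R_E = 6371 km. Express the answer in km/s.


r1 = 8258.0900 km = 8.25809e+06 m
r2 = 37830.4250 km = 3.7830425e+07 m
dv1 = sqrt(mu/r1)*(sqrt(2*r2/(r1+r2)) - 1) = 1954.0958 m/s
dv2 = sqrt(mu/r2)*(1 - sqrt(2*r1/(r1+r2))) = 1302.8457 m/s
total dv = |dv1| + |dv2| = 1954.0958 + 1302.8457 = 3256.9415 m/s = 3.2569 km/s

3.2569 km/s


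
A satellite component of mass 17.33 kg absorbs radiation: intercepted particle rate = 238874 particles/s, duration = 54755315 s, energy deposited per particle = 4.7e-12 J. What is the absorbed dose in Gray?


Total energy deposited = rate * time * E_per
  = 238874 * 54755315 * 4.7e-12 = 61.4742 J
Dose = E_total / mass = 61.4742 / 17.33
Dose = 3.5473 Gy

3.5473 Gy


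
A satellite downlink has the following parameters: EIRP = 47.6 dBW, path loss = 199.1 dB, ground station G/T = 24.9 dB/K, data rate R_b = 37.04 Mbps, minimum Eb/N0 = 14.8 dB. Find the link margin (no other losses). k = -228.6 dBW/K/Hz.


C/N0 = EIRP - FSPL + G/T - k = 47.6 - 199.1 + 24.9 - (-228.6)
C/N0 = 102.0000 dB-Hz
R_b = 37.04 Mbps = 3.704e+07 bps -> 10*log10(R_b) = 75.6867 dB-Hz
Eb/N0 = C/N0 - 10*log10(R_b) = 102.0000 - 75.6867 = 26.3133 dB
Margin = Eb/N0 - Eb/N0_req = 26.3133 - 14.8 = 11.5133 dB (link closes)

11.5133 dB


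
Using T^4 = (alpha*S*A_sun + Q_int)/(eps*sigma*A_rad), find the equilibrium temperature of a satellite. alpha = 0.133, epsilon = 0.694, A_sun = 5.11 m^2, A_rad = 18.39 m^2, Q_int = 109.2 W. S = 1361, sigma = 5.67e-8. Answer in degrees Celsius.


Numerator = alpha*S*A_sun + Q_int = 0.133*1361*5.11 + 109.2 = 1034.1764 W
Denominator = eps*sigma*A_rad = 0.694*5.67e-8*18.39 = 7.2364282e-07 W/K^4
T^4 = 1.4291255e+09 K^4
T = 194.4319 K = -78.7181 C

-78.7181 degrees Celsius


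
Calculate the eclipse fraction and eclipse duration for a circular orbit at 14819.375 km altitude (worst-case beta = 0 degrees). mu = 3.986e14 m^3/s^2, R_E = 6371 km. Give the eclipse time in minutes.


r = 21190.3750 km
T = 511.6441 min
Eclipse fraction = arcsin(R_E/r)/pi = arcsin(6371.0000/21190.3750)/pi
= arcsin(0.3006554)/pi = 0.09720539
Eclipse duration = 0.09720539 * 511.6441 = 49.7346 min

49.7346 minutes


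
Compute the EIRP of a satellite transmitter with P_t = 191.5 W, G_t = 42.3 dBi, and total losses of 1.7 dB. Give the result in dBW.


Pt = 191.5 W = 22.8217 dBW
EIRP = Pt_dBW + Gt - losses = 22.8217 + 42.3 - 1.7 = 63.4217 dBW

63.4217 dBW


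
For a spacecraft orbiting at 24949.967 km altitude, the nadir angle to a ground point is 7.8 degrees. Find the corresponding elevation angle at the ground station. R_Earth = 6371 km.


r = R_E + alt = 31320.9670 km
Law of sines in the satellite / Earth-center / ground-point triangle:
  sin(nadir)/R_E = sin(90 + el)/r  =>  cos(el) = (r/R_E)*sin(nadir)
cos(el) = (31320.9670 / 6371.0000) * sin(7.8 deg) = 0.6672018
el = arccos(0.6672018) = 48.1485 deg
(Earth-central angle = 90 - nadir - el = 34.0515 deg)

48.1485 degrees


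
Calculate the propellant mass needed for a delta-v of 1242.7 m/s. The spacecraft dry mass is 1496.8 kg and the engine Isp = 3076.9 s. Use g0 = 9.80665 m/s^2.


ve = Isp * g0 = 3076.9 * 9.80665 = 30174.081385 m/s
mass ratio = exp(dv/ve) = exp(1242.7/30174.081385) = 1.04204419
m_prop = m_dry * (mr - 1) = 1496.8 * (1.04204419 - 1)
m_prop = 62.9317 kg

62.9317 kg


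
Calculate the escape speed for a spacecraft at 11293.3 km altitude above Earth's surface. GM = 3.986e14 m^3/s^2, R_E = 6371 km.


r = 6371.0 + 11293.3 = 17664.3000 km = 1.76643e+07 m
v_esc = sqrt(2*mu/r) = sqrt(2*3.986e14 / 1.76643e+07)
v_esc = 6717.9293 m/s = 6.7179 km/s

6.7179 km/s


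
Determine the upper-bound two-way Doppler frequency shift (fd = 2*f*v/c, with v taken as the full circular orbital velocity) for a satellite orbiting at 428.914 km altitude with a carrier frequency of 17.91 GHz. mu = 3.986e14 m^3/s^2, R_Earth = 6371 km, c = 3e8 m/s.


r = 6.799914e+06 m
v = sqrt(mu/r) = 7656.2647 m/s (worst-case radial velocity)
f = 17.91 GHz = 1.791e+10 Hz
fd = 2*f*v/c = 2*1.791e+10*7656.2647/3.0e+08
fd = 914157.9994 Hz

914157.9994 Hz


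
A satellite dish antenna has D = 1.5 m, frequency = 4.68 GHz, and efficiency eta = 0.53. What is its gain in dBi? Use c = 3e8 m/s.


lambda = c/f = 3e8 / 4.68e+09 = 0.06410256 m
G = eta*(pi*D/lambda)^2 = 0.53*(pi*1.5/0.06410256)^2
G = 2864.2263 (linear)
G = 10*log10(2864.2263) = 34.5701 dBi

34.5701 dBi


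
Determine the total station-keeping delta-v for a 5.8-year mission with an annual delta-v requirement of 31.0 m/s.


dV = rate * years = 31.0 * 5.8
dV = 179.8000 m/s

179.8000 m/s


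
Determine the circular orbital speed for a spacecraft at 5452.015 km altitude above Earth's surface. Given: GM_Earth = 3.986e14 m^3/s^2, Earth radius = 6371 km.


r = R_E + alt = 6371.0 + 5452.015 = 11823.0150 km = 1.1823015e+07 m
v = sqrt(mu/r) = sqrt(3.986e14 / 1.1823015e+07) = 5806.3676 m/s = 5.8064 km/s

5.8064 km/s


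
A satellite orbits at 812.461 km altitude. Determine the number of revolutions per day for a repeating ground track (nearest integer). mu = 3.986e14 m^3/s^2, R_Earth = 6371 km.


r = 7.183461e+06 m
T = 2*pi*sqrt(r^3/mu) = 6059.1517 s = 100.9859 min
revs/day = 1440 / 100.9859 = 14.2594
Rounded: 14 revolutions per day

14 revolutions per day


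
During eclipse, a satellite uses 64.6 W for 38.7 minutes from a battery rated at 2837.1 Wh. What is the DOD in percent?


E_used = P * t / 60 = 64.6 * 38.7 / 60 = 41.6670 Wh
DOD = E_used / E_total * 100 = 41.6670 / 2837.1 * 100
DOD = 1.4686 %

1.4686 %


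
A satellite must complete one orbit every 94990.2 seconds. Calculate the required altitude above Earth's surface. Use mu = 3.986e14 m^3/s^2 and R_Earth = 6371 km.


T = 94990.2 s
r = (mu*T^2/(4*pi^2))^(1/3) = (3.986e14 * 94990.2^2 / (4*pi^2))^(1/3)
r = 4.4996464e+07 m = 44996.4641 km
alt = r - R_E = 44996.4641 - 6371 = 38625.4641 km

38625.4641 km


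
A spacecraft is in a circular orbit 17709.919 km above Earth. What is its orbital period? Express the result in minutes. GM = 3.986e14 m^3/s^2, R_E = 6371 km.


r = 24080.9190 km = 2.4080919e+07 m
T = 2*pi*sqrt(r^3/mu) = 2*pi*sqrt(1.39643e+22 / 3.986e14)
T = 37189.5400 s = 619.8257 min

619.8257 minutes


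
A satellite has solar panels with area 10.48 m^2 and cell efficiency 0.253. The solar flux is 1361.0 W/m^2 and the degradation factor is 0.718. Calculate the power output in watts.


P = area * eta * S * degradation
P = 10.48 * 0.253 * 1361.0 * 0.718
P = 2590.9819 W

2590.9819 W


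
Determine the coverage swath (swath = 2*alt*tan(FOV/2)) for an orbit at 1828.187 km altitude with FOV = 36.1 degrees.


FOV = 36.1 deg = 0.6300639 rad
swath = 2 * alt * tan(FOV/2) = 2 * 1828.187 * tan(0.3150319)
swath = 2 * 1828.187 * 0.3258848
swath = 1191.5566 km

1191.5566 km


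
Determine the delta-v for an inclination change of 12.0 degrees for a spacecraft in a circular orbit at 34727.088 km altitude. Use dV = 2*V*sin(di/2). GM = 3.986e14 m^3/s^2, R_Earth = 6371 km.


r = 41098.0880 km = 4.1098088e+07 m
V = sqrt(mu/r) = 3114.2813 m/s
di = 12.0 deg = 0.2094395 rad
dV = 2*V*sin(di/2) = 2*3114.2813*sin(0.1047198)
dV = 651.0621 m/s = 0.6510621 km/s

0.6511 km/s


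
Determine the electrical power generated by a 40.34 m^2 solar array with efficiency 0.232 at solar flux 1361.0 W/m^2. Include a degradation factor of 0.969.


P = area * eta * S * degradation
P = 40.34 * 0.232 * 1361.0 * 0.969
P = 12342.5752 W

12342.5752 W


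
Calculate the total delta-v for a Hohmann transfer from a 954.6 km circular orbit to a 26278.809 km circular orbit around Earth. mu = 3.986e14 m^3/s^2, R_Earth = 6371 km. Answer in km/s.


r1 = 7325.6000 km = 7.3256e+06 m
r2 = 32649.8090 km = 3.2649809e+07 m
dv1 = sqrt(mu/r1)*(sqrt(2*r2/(r1+r2)) - 1) = 2051.2594 m/s
dv2 = sqrt(mu/r2)*(1 - sqrt(2*r1/(r1+r2))) = 1378.7607 m/s
total dv = |dv1| + |dv2| = 2051.2594 + 1378.7607 = 3430.0201 m/s = 3.4300 km/s

3.4300 km/s


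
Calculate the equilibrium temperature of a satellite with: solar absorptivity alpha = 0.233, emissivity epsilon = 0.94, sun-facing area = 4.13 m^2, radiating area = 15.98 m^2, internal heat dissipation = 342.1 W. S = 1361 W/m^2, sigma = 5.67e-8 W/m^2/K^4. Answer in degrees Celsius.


Numerator = alpha*S*A_sun + Q_int = 0.233*1361*4.13 + 342.1 = 1651.7767 W
Denominator = eps*sigma*A_rad = 0.94*5.67e-8*15.98 = 8.5170204e-07 W/K^4
T^4 = 1.9393833e+09 K^4
T = 209.8534 K = -63.2966 C

-63.2966 degrees Celsius


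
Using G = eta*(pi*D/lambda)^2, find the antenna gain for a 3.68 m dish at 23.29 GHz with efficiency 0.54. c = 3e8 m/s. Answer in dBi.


lambda = c/f = 3e8 / 2.329e+10 = 0.01288106 m
G = eta*(pi*D/lambda)^2 = 0.54*(pi*3.68/0.01288106)^2
G = 434996.3473 (linear)
G = 10*log10(434996.3473) = 56.3849 dBi

56.3849 dBi


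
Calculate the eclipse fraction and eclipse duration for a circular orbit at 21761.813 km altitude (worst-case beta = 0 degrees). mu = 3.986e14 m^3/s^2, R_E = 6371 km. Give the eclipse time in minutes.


r = 28132.8130 km
T = 782.6718 min
Eclipse fraction = arcsin(R_E/r)/pi = arcsin(6371.0000/28132.8130)/pi
= arcsin(0.2264615)/pi = 0.07271576
Eclipse duration = 0.07271576 * 782.6718 = 56.9126 min

56.9126 minutes


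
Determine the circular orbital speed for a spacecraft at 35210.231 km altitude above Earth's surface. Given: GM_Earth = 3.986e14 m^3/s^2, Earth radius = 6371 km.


r = R_E + alt = 6371.0 + 35210.231 = 41581.2310 km = 4.1581231e+07 m
v = sqrt(mu/r) = sqrt(3.986e14 / 4.1581231e+07) = 3096.1356 m/s = 3.0961 km/s

3.0961 km/s


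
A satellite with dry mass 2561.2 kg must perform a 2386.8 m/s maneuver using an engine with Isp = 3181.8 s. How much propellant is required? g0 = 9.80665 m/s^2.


ve = Isp * g0 = 3181.8 * 9.80665 = 31202.798970 m/s
mass ratio = exp(dv/ve) = exp(2386.8/31202.798970) = 1.07949478
m_prop = m_dry * (mr - 1) = 2561.2 * (1.07949478 - 1)
m_prop = 203.6020 kg

203.6020 kg


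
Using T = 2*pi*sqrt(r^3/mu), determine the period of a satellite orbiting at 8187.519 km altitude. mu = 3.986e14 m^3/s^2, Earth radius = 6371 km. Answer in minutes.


r = 14558.5190 km = 1.4558519e+07 m
T = 2*pi*sqrt(r^3/mu) = 2*pi*sqrt(3.085685e+21 / 3.986e14)
T = 17481.8350 s = 291.3639 min

291.3639 minutes


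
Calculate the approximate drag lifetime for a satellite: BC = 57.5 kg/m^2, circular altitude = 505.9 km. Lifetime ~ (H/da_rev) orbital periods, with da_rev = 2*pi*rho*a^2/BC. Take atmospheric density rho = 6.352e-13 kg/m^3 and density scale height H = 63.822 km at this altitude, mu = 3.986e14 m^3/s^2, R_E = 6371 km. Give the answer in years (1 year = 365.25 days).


a = R_E + alt = 6876.9000 km = 6.8769e+06 m
da_rev = 2*pi*rho*a^2/BC = 2*pi*6.352e-13*(6.8769e+06)^2/57.5 = 3.282524 m per revolution
N = H/da_rev = 63822.0000 m / 3.282524 m = 19442.9643 revolutions
P = 2*pi*sqrt(a^3/mu) = 5675.4498 s
lifetime = N*P = 19442.9643 * 5675.4498 = 1.1034757e+08 s = 1277.1709 days
years = 1277.1709 / 365.25 = 3.4967 years

3.4967 years


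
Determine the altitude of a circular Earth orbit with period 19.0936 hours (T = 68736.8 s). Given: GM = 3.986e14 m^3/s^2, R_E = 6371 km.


T = 68736.8 s
r = (mu*T^2/(4*pi^2))^(1/3) = (3.986e14 * 68736.8^2 / (4*pi^2))^(1/3)
r = 3.6267592e+07 m = 36267.5924 km
alt = r - R_E = 36267.5924 - 6371 = 29896.5924 km

29896.5924 km


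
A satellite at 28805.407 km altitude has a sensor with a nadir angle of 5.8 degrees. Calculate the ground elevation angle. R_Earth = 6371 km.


r = R_E + alt = 35176.4070 km
Law of sines in the satellite / Earth-center / ground-point triangle:
  sin(nadir)/R_E = sin(90 + el)/r  =>  cos(el) = (r/R_E)*sin(nadir)
cos(el) = (35176.4070 / 6371.0000) * sin(5.8 deg) = 0.5579654
el = arccos(0.5579654) = 56.0848 deg
(Earth-central angle = 90 - nadir - el = 28.1152 deg)

56.0848 degrees


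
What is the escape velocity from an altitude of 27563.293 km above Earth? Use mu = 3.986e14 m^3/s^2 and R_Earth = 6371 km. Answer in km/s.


r = 6371.0 + 27563.293 = 33934.2930 km = 3.3934293e+07 m
v_esc = sqrt(2*mu/r) = sqrt(2*3.986e14 / 3.3934293e+07)
v_esc = 4846.9020 m/s = 4.8469 km/s

4.8469 km/s


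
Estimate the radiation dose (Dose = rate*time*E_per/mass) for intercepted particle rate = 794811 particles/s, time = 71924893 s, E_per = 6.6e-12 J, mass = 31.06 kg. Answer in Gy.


Total energy deposited = rate * time * E_per
  = 794811 * 71924893 * 6.6e-12 = 377.3002 J
Dose = E_total / mass = 377.3002 / 31.06
Dose = 12.1475 Gy

12.1475 Gy


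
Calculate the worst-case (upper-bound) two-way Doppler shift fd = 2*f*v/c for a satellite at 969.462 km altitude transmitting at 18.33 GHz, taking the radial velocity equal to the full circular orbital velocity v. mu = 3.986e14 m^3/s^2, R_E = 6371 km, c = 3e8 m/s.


r = 7.340462e+06 m
v = sqrt(mu/r) = 7368.9727 m/s (worst-case radial velocity)
f = 18.33 GHz = 1.833e+10 Hz
fd = 2*f*v/c = 2*1.833e+10*7368.9727/3.0e+08
fd = 900488.4685 Hz

900488.4685 Hz


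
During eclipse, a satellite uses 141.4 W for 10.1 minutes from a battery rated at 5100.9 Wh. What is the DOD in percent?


E_used = P * t / 60 = 141.4 * 10.1 / 60 = 23.8023 Wh
DOD = E_used / E_total * 100 = 23.8023 / 5100.9 * 100
DOD = 0.4666301 %

0.4666 %


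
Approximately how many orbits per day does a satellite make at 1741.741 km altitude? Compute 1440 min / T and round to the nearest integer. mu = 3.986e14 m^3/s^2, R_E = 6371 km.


r = 8.112741e+06 m
T = 2*pi*sqrt(r^3/mu) = 7272.1468 s = 121.2024 min
revs/day = 1440 / 121.2024 = 11.8809
Rounded: 12 revolutions per day

12 revolutions per day


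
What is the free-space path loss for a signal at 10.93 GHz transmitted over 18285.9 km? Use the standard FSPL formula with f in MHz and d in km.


f = 10.93 GHz = 10930.0000 MHz
d = 18285.9 km
FSPL = 32.44 + 20*log10(10930.0000) + 20*log10(18285.9)
FSPL = 32.44 + 80.7724 + 85.2423
FSPL = 198.4547 dB

198.4547 dB


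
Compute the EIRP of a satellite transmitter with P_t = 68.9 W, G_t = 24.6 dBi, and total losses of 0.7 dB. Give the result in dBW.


Pt = 68.9 W = 18.3822 dBW
EIRP = Pt_dBW + Gt - losses = 18.3822 + 24.6 - 0.7 = 42.2822 dBW

42.2822 dBW


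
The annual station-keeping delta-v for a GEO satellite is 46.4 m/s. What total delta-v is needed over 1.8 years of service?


dV = rate * years = 46.4 * 1.8
dV = 83.5200 m/s

83.5200 m/s


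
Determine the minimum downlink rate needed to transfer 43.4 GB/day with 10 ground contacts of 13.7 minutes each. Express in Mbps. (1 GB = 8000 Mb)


total contact time = 10 * 13.7 * 60 = 8220.0000 s
data = 43.4 GB = 347200.0000 Mb
rate = 347200.0000 / 8220.0000 = 42.2384 Mbps

42.2384 Mbps


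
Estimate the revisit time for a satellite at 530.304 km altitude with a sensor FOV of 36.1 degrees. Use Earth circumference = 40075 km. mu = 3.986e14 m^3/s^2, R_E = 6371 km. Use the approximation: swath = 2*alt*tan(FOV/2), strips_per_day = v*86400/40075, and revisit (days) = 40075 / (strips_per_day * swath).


swath = 2*530.304*tan(0.3150319) = 345.6360 km
v = sqrt(mu/r) = 7599.8158 m/s = 7.5998 km/s
strips/day = v*86400/40075 = 7.5998*86400/40075 = 16.3849
coverage/day = strips * swath = 16.3849 * 345.6360 = 5663.2044 km
revisit = 40075 / 5663.2044 = 7.0764 days

7.0764 days


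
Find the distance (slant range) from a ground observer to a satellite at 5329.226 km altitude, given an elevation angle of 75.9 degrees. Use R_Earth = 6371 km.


h = 5329.226 km, el = 75.9 deg
d = -R_E*sin(el) + sqrt((R_E*sin(el))^2 + 2*R_E*h + h^2)
d = -6371.0000*sin(1.3247) + sqrt((6371.0000*0.969872)^2 + 2*6371.0000*5329.226 + 5329.226^2)
d = 5417.7710 km

5417.7710 km


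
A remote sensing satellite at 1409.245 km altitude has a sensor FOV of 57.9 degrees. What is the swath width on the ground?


FOV = 57.9 deg = 1.0105 rad
swath = 2 * alt * tan(FOV/2) = 2 * 1409.245 * tan(0.5052728)
swath = 2 * 1409.245 * 0.5531688
swath = 1559.1007 km

1559.1007 km


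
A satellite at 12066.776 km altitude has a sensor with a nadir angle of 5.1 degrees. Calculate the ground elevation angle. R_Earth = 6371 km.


r = R_E + alt = 18437.7760 km
Law of sines in the satellite / Earth-center / ground-point triangle:
  sin(nadir)/R_E = sin(90 + el)/r  =>  cos(el) = (r/R_E)*sin(nadir)
cos(el) = (18437.7760 / 6371.0000) * sin(5.1 deg) = 0.2572615
el = arccos(0.2572615) = 75.0924 deg
(Earth-central angle = 90 - nadir - el = 9.8076 deg)

75.0924 degrees


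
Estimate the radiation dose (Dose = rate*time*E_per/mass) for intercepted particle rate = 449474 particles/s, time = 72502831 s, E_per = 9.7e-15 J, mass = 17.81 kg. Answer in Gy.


Total energy deposited = rate * time * E_per
  = 449474 * 72502831 * 9.7e-15 = 0.3161049 J
Dose = E_total / mass = 0.3161049 / 17.81
Dose = 0.01774873 Gy

0.0177 Gy


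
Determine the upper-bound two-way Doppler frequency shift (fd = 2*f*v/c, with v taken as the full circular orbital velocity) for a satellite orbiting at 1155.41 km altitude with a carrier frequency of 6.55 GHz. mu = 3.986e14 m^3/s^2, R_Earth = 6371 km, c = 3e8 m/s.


r = 7.52641e+06 m
v = sqrt(mu/r) = 7277.3743 m/s (worst-case radial velocity)
f = 6.55 GHz = 6.55e+09 Hz
fd = 2*f*v/c = 2*6.55e+09*7277.3743/3.0e+08
fd = 317778.6764 Hz

317778.6764 Hz


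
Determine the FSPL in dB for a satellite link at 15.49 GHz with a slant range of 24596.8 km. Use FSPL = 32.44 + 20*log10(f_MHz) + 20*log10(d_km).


f = 15.49 GHz = 15490.0000 MHz
d = 24596.8 km
FSPL = 32.44 + 20*log10(15490.0000) + 20*log10(24596.8)
FSPL = 32.44 + 83.8010 + 87.8176
FSPL = 204.0586 dB

204.0586 dB


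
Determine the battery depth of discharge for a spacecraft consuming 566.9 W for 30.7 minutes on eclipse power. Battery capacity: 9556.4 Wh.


E_used = P * t / 60 = 566.9 * 30.7 / 60 = 290.0638 Wh
DOD = E_used / E_total * 100 = 290.0638 / 9556.4 * 100
DOD = 3.0353 %

3.0353 %


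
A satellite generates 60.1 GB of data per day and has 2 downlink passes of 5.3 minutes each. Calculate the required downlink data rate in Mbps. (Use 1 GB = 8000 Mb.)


total contact time = 2 * 5.3 * 60 = 636.0000 s
data = 60.1 GB = 480800.0000 Mb
rate = 480800.0000 / 636.0000 = 755.9748 Mbps

755.9748 Mbps


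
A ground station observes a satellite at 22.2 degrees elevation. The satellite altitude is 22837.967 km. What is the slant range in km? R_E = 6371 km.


h = 22837.967 km, el = 22.2 deg
d = -R_E*sin(el) + sqrt((R_E*sin(el))^2 + 2*R_E*h + h^2)
d = -6371.0000*sin(0.3874631) + sqrt((6371.0000*0.3778408)^2 + 2*6371.0000*22837.967 + 22837.967^2)
d = 26199.9230 km

26199.9230 km


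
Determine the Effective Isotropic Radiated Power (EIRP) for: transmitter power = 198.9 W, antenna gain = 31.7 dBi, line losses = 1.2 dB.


Pt = 198.9 W = 22.9863 dBW
EIRP = Pt_dBW + Gt - losses = 22.9863 + 31.7 - 1.2 = 53.4863 dBW

53.4863 dBW


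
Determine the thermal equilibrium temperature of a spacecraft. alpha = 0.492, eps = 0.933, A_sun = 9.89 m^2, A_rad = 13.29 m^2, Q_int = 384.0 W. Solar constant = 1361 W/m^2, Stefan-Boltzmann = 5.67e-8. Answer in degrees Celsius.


Numerator = alpha*S*A_sun + Q_int = 0.492*1361*9.89 + 384.0 = 7006.4627 W
Denominator = eps*sigma*A_rad = 0.933*5.67e-8*13.29 = 7.0305562e-07 W/K^4
T^4 = 9.9657303e+09 K^4
T = 315.9565 K = 42.8065 C

42.8065 degrees Celsius


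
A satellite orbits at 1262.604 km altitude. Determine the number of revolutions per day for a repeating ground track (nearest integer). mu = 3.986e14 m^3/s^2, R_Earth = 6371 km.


r = 7.633604e+06 m
T = 2*pi*sqrt(r^3/mu) = 6637.5172 s = 110.6253 min
revs/day = 1440 / 110.6253 = 13.0169
Rounded: 13 revolutions per day

13 revolutions per day


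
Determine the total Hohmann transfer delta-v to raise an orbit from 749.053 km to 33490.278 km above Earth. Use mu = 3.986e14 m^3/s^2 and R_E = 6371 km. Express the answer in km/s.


r1 = 7120.0530 km = 7.120053e+06 m
r2 = 39861.2780 km = 3.9861278e+07 m
dv1 = sqrt(mu/r1)*(sqrt(2*r2/(r1+r2)) - 1) = 2264.4806 m/s
dv2 = sqrt(mu/r2)*(1 - sqrt(2*r1/(r1+r2))) = 1421.2742 m/s
total dv = |dv1| + |dv2| = 2264.4806 + 1421.2742 = 3685.7547 m/s = 3.6858 km/s

3.6858 km/s


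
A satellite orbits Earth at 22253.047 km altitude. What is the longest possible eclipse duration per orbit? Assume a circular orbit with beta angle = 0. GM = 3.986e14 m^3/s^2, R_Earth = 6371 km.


r = 28624.0470 km
T = 803.2607 min
Eclipse fraction = arcsin(R_E/r)/pi = arcsin(6371.0000/28624.0470)/pi
= arcsin(0.2225751)/pi = 0.07144626
Eclipse duration = 0.07144626 * 803.2607 = 57.3900 min

57.3900 minutes


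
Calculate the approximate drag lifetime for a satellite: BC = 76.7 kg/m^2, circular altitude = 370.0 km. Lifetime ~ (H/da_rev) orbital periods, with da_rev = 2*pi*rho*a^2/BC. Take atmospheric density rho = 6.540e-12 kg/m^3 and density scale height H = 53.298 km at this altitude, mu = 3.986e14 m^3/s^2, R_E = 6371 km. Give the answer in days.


a = R_E + alt = 6741.0000 km = 6.741e+06 m
da_rev = 2*pi*rho*a^2/BC = 2*pi*6.540e-12*(6.741e+06)^2/76.7 = 24.345063 m per revolution
N = H/da_rev = 53298.0000 m / 24.345063 m = 2189.2734 revolutions
P = 2*pi*sqrt(a^3/mu) = 5508.0479 s
lifetime = N*P = 2189.2734 * 5508.0479 = 1.2058623e+07 s = 139.5674 days

139.5674 days


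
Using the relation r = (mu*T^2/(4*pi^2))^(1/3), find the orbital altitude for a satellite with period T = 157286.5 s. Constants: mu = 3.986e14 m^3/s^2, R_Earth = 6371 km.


T = 157286.5 s
r = (mu*T^2/(4*pi^2))^(1/3) = (3.986e14 * 157286.5^2 / (4*pi^2))^(1/3)
r = 6.2977703e+07 m = 62977.7032 km
alt = r - R_E = 62977.7032 - 6371 = 56606.7032 km

56606.7032 km


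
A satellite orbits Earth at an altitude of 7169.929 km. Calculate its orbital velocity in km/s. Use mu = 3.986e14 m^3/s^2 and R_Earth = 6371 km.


r = R_E + alt = 6371.0 + 7169.929 = 13540.9290 km = 1.3540929e+07 m
v = sqrt(mu/r) = sqrt(3.986e14 / 1.3540929e+07) = 5425.5581 m/s = 5.4256 km/s

5.4256 km/s


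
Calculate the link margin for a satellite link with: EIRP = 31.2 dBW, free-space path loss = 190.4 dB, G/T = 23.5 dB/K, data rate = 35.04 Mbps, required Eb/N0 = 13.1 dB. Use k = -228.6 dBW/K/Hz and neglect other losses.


C/N0 = EIRP - FSPL + G/T - k = 31.2 - 190.4 + 23.5 - (-228.6)
C/N0 = 92.9000 dB-Hz
R_b = 35.04 Mbps = 3.504e+07 bps -> 10*log10(R_b) = 75.4456 dB-Hz
Eb/N0 = C/N0 - 10*log10(R_b) = 92.9000 - 75.4456 = 17.4544 dB
Margin = Eb/N0 - Eb/N0_req = 17.4544 - 13.1 = 4.3544 dB (link closes)

4.3544 dB


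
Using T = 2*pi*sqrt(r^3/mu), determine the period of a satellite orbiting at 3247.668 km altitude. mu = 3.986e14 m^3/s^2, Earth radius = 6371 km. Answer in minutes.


r = 9618.6680 km = 9.618668e+06 m
T = 2*pi*sqrt(r^3/mu) = 2*pi*sqrt(8.8990737e+20 / 3.986e14)
T = 9388.2279 s = 156.4705 min

156.4705 minutes


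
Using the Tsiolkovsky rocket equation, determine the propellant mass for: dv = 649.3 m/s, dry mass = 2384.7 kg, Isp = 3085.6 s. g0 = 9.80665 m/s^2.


ve = Isp * g0 = 3085.6 * 9.80665 = 30259.399240 m/s
mass ratio = exp(dv/ve) = exp(649.3/30259.399240) = 1.02168967
m_prop = m_dry * (mr - 1) = 2384.7 * (1.02168967 - 1)
m_prop = 51.7234 kg

51.7234 kg


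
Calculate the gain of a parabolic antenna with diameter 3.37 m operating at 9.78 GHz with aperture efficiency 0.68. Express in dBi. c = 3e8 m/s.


lambda = c/f = 3e8 / 9.78e+09 = 0.03067485 m
G = eta*(pi*D/lambda)^2 = 0.68*(pi*3.37/0.03067485)^2
G = 81003.4768 (linear)
G = 10*log10(81003.4768) = 49.0850 dBi

49.0850 dBi


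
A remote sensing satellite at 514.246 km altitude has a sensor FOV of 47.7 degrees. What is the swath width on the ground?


FOV = 47.7 deg = 0.8325221 rad
swath = 2 * alt * tan(FOV/2) = 2 * 514.246 * tan(0.416261)
swath = 2 * 514.246 * 0.4420954
swath = 454.6916 km

454.6916 km


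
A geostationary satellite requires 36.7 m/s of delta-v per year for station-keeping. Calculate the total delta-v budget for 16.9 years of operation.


dV = rate * years = 36.7 * 16.9
dV = 620.2300 m/s

620.2300 m/s


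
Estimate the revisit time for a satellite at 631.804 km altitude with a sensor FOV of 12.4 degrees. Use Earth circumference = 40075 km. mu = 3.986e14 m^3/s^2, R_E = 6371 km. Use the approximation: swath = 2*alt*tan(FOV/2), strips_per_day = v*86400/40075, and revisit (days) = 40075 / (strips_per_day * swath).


swath = 2*631.804*tan(0.1082104) = 137.2718 km
v = sqrt(mu/r) = 7544.5382 m/s = 7.5445 km/s
strips/day = v*86400/40075 = 7.5445*86400/40075 = 16.2657
coverage/day = strips * swath = 16.2657 * 137.2718 = 2232.8218 km
revisit = 40075 / 2232.8218 = 17.9481 days

17.9481 days


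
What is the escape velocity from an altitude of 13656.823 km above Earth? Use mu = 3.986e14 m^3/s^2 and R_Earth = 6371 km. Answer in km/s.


r = 6371.0 + 13656.823 = 20027.8230 km = 2.0027823e+07 m
v_esc = sqrt(2*mu/r) = sqrt(2*3.986e14 / 2.0027823e+07)
v_esc = 6309.0907 m/s = 6.3091 km/s

6.3091 km/s


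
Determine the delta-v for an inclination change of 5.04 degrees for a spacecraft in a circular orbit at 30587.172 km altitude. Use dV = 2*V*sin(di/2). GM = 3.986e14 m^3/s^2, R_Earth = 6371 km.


r = 36958.1720 km = 3.6958172e+07 m
V = sqrt(mu/r) = 3284.0776 m/s
di = 5.04 deg = 0.08796459 rad
dV = 2*V*sin(di/2) = 2*3284.0776*sin(0.0439823)
dV = 288.7894 m/s = 0.2887894 km/s

0.2888 km/s


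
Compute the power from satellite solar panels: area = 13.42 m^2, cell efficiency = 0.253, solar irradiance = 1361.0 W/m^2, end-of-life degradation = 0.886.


P = area * eta * S * degradation
P = 13.42 * 0.253 * 1361.0 * 0.886
P = 4094.1607 W

4094.1607 W


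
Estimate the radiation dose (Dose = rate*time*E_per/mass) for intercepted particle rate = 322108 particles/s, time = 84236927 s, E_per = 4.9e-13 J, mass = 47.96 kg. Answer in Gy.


Total energy deposited = rate * time * E_per
  = 322108 * 84236927 * 4.9e-13 = 13.2954 J
Dose = E_total / mass = 13.2954 / 47.96
Dose = 0.2772177 Gy

0.2772 Gy


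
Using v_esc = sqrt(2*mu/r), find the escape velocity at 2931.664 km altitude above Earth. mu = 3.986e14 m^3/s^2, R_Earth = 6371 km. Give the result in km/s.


r = 6371.0 + 2931.664 = 9302.6640 km = 9.302664e+06 m
v_esc = sqrt(2*mu/r) = sqrt(2*3.986e14 / 9.302664e+06)
v_esc = 9257.2071 m/s = 9.2572 km/s

9.2572 km/s


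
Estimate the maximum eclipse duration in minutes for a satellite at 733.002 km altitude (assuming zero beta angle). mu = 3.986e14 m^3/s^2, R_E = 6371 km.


r = 7104.0020 km
T = 99.3149 min
Eclipse fraction = arcsin(R_E/r)/pi = arcsin(6371.0000/7104.0020)/pi
= arcsin(0.8968184)/pi = 0.3541276
Eclipse duration = 0.3541276 * 99.3149 = 35.1702 min

35.1702 minutes


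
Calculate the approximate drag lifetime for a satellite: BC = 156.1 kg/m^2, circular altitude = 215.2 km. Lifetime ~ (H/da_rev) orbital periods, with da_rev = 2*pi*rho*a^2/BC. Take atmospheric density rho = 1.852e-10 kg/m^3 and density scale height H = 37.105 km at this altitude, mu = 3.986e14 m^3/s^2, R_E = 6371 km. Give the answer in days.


a = R_E + alt = 6586.2000 km = 6.5862e+06 m
da_rev = 2*pi*rho*a^2/BC = 2*pi*1.852e-10*(6.5862e+06)^2/156.1 = 323.361102 m per revolution
N = H/da_rev = 37105.0000 m / 323.361102 m = 114.7479 revolutions
P = 2*pi*sqrt(a^3/mu) = 5319.4116 s
lifetime = N*P = 114.7479 * 5319.4116 = 610391.1837 s = 7.0647 days

7.0647 days


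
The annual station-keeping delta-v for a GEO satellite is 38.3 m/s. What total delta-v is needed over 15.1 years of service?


dV = rate * years = 38.3 * 15.1
dV = 578.3300 m/s

578.3300 m/s


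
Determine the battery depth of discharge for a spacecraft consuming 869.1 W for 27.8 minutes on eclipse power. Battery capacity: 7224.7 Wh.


E_used = P * t / 60 = 869.1 * 27.8 / 60 = 402.6830 Wh
DOD = E_used / E_total * 100 = 402.6830 / 7224.7 * 100
DOD = 5.5737 %

5.5737 %


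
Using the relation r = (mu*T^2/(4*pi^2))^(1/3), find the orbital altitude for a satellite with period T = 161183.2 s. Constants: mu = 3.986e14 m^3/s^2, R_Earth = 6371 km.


T = 161183.2 s
r = (mu*T^2/(4*pi^2))^(1/3) = (3.986e14 * 161183.2^2 / (4*pi^2))^(1/3)
r = 6.4013617e+07 m = 64013.6172 km
alt = r - R_E = 64013.6172 - 6371 = 57642.6172 km

57642.6172 km


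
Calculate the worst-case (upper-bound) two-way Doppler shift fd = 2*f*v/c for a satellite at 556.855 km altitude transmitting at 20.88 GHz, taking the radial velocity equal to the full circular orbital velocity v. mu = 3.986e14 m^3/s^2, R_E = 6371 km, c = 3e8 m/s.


r = 6.927855e+06 m
v = sqrt(mu/r) = 7585.2387 m/s (worst-case radial velocity)
f = 20.88 GHz = 2.088e+10 Hz
fd = 2*f*v/c = 2*2.088e+10*7585.2387/3.0e+08
fd = 1.0558652e+06 Hz

1.0559e+06 Hz


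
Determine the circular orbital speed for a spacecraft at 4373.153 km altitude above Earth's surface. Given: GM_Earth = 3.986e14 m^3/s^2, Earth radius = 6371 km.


r = R_E + alt = 6371.0 + 4373.153 = 10744.1530 km = 1.0744153e+07 m
v = sqrt(mu/r) = sqrt(3.986e14 / 1.0744153e+07) = 6090.9152 m/s = 6.0909 km/s

6.0909 km/s


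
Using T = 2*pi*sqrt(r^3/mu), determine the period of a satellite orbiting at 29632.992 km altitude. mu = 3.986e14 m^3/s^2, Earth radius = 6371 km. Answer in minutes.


r = 36003.9920 km = 3.6003992e+07 m
T = 2*pi*sqrt(r^3/mu) = 2*pi*sqrt(4.6671523e+22 / 3.986e14)
T = 67988.7734 s = 1133.1462 min

1133.1462 minutes


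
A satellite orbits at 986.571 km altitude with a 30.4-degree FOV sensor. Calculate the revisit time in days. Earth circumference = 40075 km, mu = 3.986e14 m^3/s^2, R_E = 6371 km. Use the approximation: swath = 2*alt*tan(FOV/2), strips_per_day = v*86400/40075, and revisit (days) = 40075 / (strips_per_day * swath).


swath = 2*986.571*tan(0.26529) = 536.0908 km
v = sqrt(mu/r) = 7360.4000 m/s = 7.3604 km/s
strips/day = v*86400/40075 = 7.3604*86400/40075 = 15.8687
coverage/day = strips * swath = 15.8687 * 536.0908 = 8507.0698 km
revisit = 40075 / 8507.0698 = 4.7108 days

4.7108 days
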